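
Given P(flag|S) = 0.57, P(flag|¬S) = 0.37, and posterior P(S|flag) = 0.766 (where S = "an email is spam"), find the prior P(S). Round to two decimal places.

In odds form, posterior odds = prior odds × likelihood ratio, so prior odds = posterior odds ÷ LR.
Posterior odds = 0.766/(1−0.766) = 3.2735. LR = 0.57/0.37 = 1.5405.
Prior odds = 3.2735/1.5405 = 2.1250, so P(S) = 2.1250/(1+2.1250) ≈ 0.68.

P(S) = 0.68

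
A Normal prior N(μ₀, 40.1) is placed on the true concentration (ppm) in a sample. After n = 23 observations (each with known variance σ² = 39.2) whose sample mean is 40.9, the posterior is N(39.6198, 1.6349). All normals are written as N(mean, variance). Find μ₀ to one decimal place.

μ₀ = 9.5

The posterior mean is a precision-weighted average: μ_n = (τ₀μ₀ + τ_data·x̄)/(τ₀+τ_data), with τ₀=1/σ₀² and τ_data=n/σ².
Here τ₀ = 1/40.1 = 0.024938 and τ_data = 23/39.2 = 0.586735, so τ_n = 0.611673.
Rearranging for μ₀: μ₀ = (μ_n·τ_n − τ_data·x̄)/τ₀ = (39.6198·0.611673 − 0.586735·40.9) / 0.024938 = 0.236900/0.024938 ≈ 9.5.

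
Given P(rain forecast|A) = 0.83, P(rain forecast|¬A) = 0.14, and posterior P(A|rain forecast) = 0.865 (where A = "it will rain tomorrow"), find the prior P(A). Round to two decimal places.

P(A) = 0.52

In odds form, posterior odds = prior odds × likelihood ratio, so prior odds = posterior odds ÷ LR.
Posterior odds = 0.865/(1−0.865) = 6.4074. LR = 0.83/0.14 = 5.9286.
Prior odds = 6.4074/5.9286 = 1.0808, so P(A) = 1.0808/(1+1.0808) ≈ 0.52.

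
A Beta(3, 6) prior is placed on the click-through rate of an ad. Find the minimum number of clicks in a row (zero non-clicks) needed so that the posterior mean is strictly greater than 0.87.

After k clicks and 0 non-clicks the posterior is Beta(3+k, 6), with mean (3+k)/(3+6+k).
Set (3+k)/(9+k) > 0.87 and solve: k > (0.87·9 − 3)/(1 − 0.87) = 37.154.
The smallest integer exceeding 37.154 is 38, and checking k=38: (41)/(47) = 0.8723 > 0.87.

k = 38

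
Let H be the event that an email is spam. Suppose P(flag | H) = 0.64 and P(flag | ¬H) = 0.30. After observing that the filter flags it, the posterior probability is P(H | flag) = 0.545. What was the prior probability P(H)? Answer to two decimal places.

P(H) = 0.36

In odds form, posterior odds = prior odds × likelihood ratio, so prior odds = posterior odds ÷ LR.
Posterior odds = 0.545/(1−0.545) = 1.1978. LR = 0.64/0.30 = 2.1333.
Prior odds = 1.1978/2.1333 = 0.5615, so P(H) = 0.5615/(1+0.5615) ≈ 0.36.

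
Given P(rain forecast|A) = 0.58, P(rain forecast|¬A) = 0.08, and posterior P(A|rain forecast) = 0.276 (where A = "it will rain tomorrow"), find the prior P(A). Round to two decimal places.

Bayes' rule in odds form gives O(A|E) = O(A)·[P(E|A)/P(E|¬A)], hence O(A) = O(A|E)/LR.
Posterior odds = 0.276/(1−0.276) = 0.3812. LR = 0.58/0.08 = 7.2500.
Prior odds = 0.3812/7.2500 = 0.0526, so P(A) = 0.0526/(1+0.0526) ≈ 0.05.

P(A) = 0.05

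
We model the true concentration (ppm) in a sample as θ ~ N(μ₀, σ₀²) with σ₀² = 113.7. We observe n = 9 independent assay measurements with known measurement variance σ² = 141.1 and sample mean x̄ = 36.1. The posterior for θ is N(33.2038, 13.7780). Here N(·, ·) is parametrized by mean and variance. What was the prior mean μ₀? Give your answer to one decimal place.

μ₀ = 12.2

With known observation variance, the Normal–Normal posterior has precision τ_n = τ₀ + n/σ² and mean μ_n = (τ₀μ₀ + (n/σ²)x̄)/τ_n.
Here τ₀ = 1/113.7 = 0.008795 and τ_data = 9/141.1 = 0.063785, so τ_n = 0.072580.
Rearranging for μ₀: μ₀ = (μ_n·τ_n − τ_data·x̄)/τ₀ = (33.2038·0.072580 − 0.063785·36.1) / 0.008795 = 0.107293/0.008795 ≈ 12.2.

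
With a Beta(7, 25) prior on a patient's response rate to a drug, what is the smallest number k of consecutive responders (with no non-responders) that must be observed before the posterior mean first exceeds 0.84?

k = 125

After k responders and 0 non-responders the posterior is Beta(7+k, 25), with mean (7+k)/(7+25+k).
Set (7+k)/(32+k) > 0.84 and solve: k > (0.84·32 − 7)/(1 − 0.84) = 124.250.
The smallest integer exceeding 124.250 is 125, and checking k=125: (132)/(157) = 0.8408 > 0.84.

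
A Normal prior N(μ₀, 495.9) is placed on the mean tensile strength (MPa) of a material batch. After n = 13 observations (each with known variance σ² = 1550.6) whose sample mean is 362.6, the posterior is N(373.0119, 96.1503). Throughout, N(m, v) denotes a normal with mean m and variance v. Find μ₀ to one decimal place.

With known observation variance, the Normal–Normal posterior has precision τ_n = τ₀ + n/σ² and mean μ_n = (τ₀μ₀ + (n/σ²)x̄)/τ_n.
Here τ₀ = 1/495.9 = 0.002017 and τ_data = 13/1550.6 = 0.008384, so τ_n = 0.010401.
Rearranging for μ₀: μ₀ = (μ_n·τ_n − τ_data·x̄)/τ₀ = (373.0119·0.010401 − 0.008384·362.6) / 0.002017 = 0.839658/0.002017 ≈ 416.3.

μ₀ = 416.3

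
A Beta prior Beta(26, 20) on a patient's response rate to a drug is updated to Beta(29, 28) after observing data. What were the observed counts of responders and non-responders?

Under Beta–binomial conjugacy the posterior parameters are (α+s, β+f).
So s = 29 − 26 = 3 and f = 28 − 20 = 8.

3 responders and 8 non-responders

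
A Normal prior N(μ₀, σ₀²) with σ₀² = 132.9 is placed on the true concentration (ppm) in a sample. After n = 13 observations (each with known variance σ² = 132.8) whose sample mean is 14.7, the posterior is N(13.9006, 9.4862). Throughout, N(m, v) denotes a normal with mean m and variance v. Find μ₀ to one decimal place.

μ₀ = 3.5

With known observation variance, the Normal–Normal posterior has precision τ_n = τ₀ + n/σ² and mean μ_n = (τ₀μ₀ + (n/σ²)x̄)/τ_n.
Here τ₀ = 1/132.9 = 0.007524 and τ_data = 13/132.8 = 0.097892, so τ_n = 0.105416.
Rearranging for μ₀: μ₀ = (μ_n·τ_n − τ_data·x̄)/τ₀ = (13.9006·0.105416 − 0.097892·14.7) / 0.007524 = 0.026333/0.007524 ≈ 3.5.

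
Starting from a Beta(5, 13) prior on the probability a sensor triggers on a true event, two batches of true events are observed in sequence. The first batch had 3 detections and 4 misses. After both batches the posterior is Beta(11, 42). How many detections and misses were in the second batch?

3 detections and 25 misses

Because Beta–binomial updating is additive in the counts, the combined data contributed (α_post−α_prior, β_post−β_prior) successes and failures.
Total across both batches: 11−5=6 detections, 42−13=29 misses.
Subtract the first batch: 6−3=3 detections and 29−4=25 misses.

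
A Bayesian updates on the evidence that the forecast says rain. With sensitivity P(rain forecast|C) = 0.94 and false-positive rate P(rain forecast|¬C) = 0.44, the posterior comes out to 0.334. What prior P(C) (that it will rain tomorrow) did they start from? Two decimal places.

P(C) = 0.19

Bayes' rule in odds form gives O(C|E) = O(C)·[P(E|C)/P(E|¬C)], hence O(C) = O(C|E)/LR.
Posterior odds = 0.334/(1−0.334) = 0.5015. LR = 0.94/0.44 = 2.1364.
Prior odds = 0.5015/2.1364 = 0.2347, so P(C) = 0.2347/(1+0.2347) ≈ 0.19.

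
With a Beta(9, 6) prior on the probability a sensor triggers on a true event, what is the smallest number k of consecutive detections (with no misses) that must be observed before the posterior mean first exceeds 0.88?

k = 36

After k detections and 0 misses the posterior is Beta(9+k, 6), with mean (9+k)/(9+6+k).
Set (9+k)/(15+k) > 0.88 and solve: k > (0.88·15 − 9)/(1 − 0.88) = 35.000.
The smallest integer exceeding 35.000 is 36, and checking k=36: (45)/(51) = 0.8824 > 0.88.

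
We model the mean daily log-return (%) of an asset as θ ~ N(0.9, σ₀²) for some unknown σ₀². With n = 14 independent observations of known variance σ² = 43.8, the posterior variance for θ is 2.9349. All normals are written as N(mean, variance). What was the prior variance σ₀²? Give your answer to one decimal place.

Posterior precision equals prior precision plus data precision: 1/σ_n² = 1/σ₀² + n/σ².
So 1/σ₀² = 1/2.9349 − 14/43.8 = 0.340727 − 0.319635 = 0.021092.
Hence σ₀² = 1/0.021092 ≈ 47.4.

σ₀² = 47.4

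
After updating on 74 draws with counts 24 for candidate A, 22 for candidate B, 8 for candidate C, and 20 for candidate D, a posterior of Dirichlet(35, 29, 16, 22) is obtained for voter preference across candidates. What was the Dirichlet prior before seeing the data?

Dirichlet(11, 7, 8, 2)

For a Dirichlet(α) prior with multinomial counts c, the posterior is Dirichlet(α + c) componentwise.
Subtract each count from the matching posterior parameter: 35−24=11, 29−22=7, 16−8=8, 22−20=2.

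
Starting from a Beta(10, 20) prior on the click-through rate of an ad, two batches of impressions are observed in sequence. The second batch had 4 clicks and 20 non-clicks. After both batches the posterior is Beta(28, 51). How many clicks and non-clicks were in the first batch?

Sequential conjugate updates are equivalent to a single update on the pooled data, so total successes = posterior α − prior α and total failures = posterior β − prior β.
Total across both batches: 28−10=18 clicks, 51−20=31 non-clicks.
Subtract the second batch: 18−4=14 clicks and 31−20=11 non-clicks.

14 clicks and 11 non-clicks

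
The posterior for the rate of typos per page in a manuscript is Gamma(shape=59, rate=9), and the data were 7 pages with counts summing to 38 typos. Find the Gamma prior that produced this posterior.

Gamma–Poisson conjugacy: posterior shape = α + Σxᵢ, posterior rate = β + n.
So α = 59 − 38 = 21 and β = 9 − 7 = 2.

Gamma(shape=21, rate=2)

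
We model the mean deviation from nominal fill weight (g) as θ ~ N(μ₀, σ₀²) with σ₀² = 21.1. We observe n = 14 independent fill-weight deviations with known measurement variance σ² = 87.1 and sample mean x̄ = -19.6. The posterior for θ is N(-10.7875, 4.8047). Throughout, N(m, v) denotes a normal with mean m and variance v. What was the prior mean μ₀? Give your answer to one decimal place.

With known observation variance, the Normal–Normal posterior has precision τ_n = τ₀ + n/σ² and mean μ_n = (τ₀μ₀ + (n/σ²)x̄)/τ_n.
Here τ₀ = 1/21.1 = 0.047393 and τ_data = 14/87.1 = 0.160735, so τ_n = 0.208128.
Rearranging for μ₀: μ₀ = (μ_n·τ_n − τ_data·x̄)/τ₀ = (-10.7875·0.208128 − 0.160735·-19.6) / 0.047393 = 0.905225/0.047393 ≈ 19.1.

μ₀ = 19.1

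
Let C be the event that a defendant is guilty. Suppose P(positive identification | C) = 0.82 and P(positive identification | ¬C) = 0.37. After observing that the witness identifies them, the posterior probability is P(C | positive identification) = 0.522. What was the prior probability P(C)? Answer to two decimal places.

P(C) = 0.33

Bayes' rule in odds form gives O(C|E) = O(C)·[P(E|C)/P(E|¬C)], hence O(C) = O(C|E)/LR.
Posterior odds = 0.522/(1−0.522) = 1.0921. LR = 0.82/0.37 = 2.2162.
Prior odds = 1.0921/2.2162 = 0.4928, so P(C) = 0.4928/(1+0.4928) ≈ 0.33.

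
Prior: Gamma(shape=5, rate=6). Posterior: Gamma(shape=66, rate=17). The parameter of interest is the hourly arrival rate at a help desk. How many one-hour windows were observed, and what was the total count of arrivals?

Gamma–Poisson conjugacy: posterior shape = α + Σxᵢ, posterior rate = β + n.
Matching: Σxᵢ = 66 − 5 = 61 and n = 17 − 6 = 11.

n = 11 one-hour windows with total 61 arrivals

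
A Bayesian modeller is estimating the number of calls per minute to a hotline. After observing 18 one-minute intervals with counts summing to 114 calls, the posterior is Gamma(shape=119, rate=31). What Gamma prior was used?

Gamma(shape=5, rate=13)

Gamma–Poisson conjugacy: posterior shape = α + Σxᵢ, posterior rate = β + n.
So α = 119 − 114 = 5 and β = 31 − 18 = 13.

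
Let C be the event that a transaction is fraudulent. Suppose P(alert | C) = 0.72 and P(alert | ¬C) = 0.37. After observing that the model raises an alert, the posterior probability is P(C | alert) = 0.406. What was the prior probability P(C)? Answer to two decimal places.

In odds form, posterior odds = prior odds × likelihood ratio, so prior odds = posterior odds ÷ LR.
Posterior odds = 0.406/(1−0.406) = 0.6835. LR = 0.72/0.37 = 1.9459.
Prior odds = 0.6835/1.9459 = 0.3513, so P(C) = 0.3513/(1+0.3513) ≈ 0.26.

P(C) = 0.26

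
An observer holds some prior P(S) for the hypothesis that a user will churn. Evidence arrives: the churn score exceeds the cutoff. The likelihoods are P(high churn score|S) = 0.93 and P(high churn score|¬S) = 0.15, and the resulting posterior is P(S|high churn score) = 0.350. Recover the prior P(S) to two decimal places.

P(S) = 0.08

In odds form, posterior odds = prior odds × likelihood ratio, so prior odds = posterior odds ÷ LR.
Posterior odds = 0.350/(1−0.350) = 0.5385. LR = 0.93/0.15 = 6.2000.
Prior odds = 0.5385/6.2000 = 0.0869, so P(S) = 0.0869/(1+0.0869) ≈ 0.08.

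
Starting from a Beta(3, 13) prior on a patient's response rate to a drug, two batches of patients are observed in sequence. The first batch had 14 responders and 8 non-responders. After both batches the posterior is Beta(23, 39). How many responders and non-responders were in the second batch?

Because Beta–binomial updating is additive in the counts, the combined data contributed (α_post−α_prior, β_post−β_prior) successes and failures.
Total across both batches: 23−3=20 responders, 39−13=26 non-responders.
Subtract the first batch: 20−14=6 responders and 26−8=18 non-responders.

6 responders and 18 non-responders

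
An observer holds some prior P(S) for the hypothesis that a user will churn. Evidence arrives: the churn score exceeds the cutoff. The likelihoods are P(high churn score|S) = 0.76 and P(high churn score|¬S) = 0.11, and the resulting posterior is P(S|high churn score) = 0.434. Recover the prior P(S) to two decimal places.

P(S) = 0.10

In odds form, posterior odds = prior odds × likelihood ratio, so prior odds = posterior odds ÷ LR.
Posterior odds = 0.434/(1−0.434) = 0.7668. LR = 0.76/0.11 = 6.9091.
Prior odds = 0.7668/6.9091 = 0.1110, so P(S) = 0.1110/(1+0.1110) ≈ 0.10.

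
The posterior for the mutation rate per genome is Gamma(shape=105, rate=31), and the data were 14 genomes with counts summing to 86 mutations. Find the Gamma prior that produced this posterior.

A Gamma(α, β) prior (rate parametrization) on a Poisson rate with n observations summing to S gives posterior Gamma(α+S, β+n).
So α = 105 − 86 = 19 and β = 31 − 14 = 17.

Gamma(shape=19, rate=17)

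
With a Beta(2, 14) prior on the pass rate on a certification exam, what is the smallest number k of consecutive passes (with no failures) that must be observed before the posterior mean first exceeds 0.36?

After k passes and 0 failures the posterior is Beta(2+k, 14), with mean (2+k)/(2+14+k).
Set (2+k)/(16+k) > 0.36 and solve: k > (0.36·16 − 2)/(1 − 0.36) = 5.875.
The smallest integer exceeding 5.875 is 6, and checking k=6: (8)/(22) = 0.3636 > 0.36.

k = 6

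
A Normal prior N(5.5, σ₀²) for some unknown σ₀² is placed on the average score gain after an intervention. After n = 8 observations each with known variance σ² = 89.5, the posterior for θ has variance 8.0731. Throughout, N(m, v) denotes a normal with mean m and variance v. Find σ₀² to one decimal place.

Posterior precision equals prior precision plus data precision: 1/σ_n² = 1/σ₀² + n/σ².
So 1/σ₀² = 1/8.0731 − 8/89.5 = 0.123868 − 0.089385 = 0.034483.
Hence σ₀² = 1/0.034483 ≈ 29.0.

σ₀² = 29.0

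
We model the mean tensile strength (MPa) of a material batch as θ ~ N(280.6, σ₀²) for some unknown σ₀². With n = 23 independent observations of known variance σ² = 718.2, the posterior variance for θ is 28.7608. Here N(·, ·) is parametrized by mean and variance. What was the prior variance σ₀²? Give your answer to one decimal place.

σ₀² = 364.3

Posterior precision equals prior precision plus data precision: 1/σ_n² = 1/σ₀² + n/σ².
So 1/σ₀² = 1/28.7608 − 23/718.2 = 0.034770 − 0.032025 = 0.002745.
Hence σ₀² = 1/0.002745 ≈ 364.3.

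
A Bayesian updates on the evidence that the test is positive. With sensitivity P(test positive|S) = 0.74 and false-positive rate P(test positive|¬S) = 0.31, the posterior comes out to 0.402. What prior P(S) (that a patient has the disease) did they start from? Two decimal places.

In odds form, posterior odds = prior odds × likelihood ratio, so prior odds = posterior odds ÷ LR.
Posterior odds = 0.402/(1−0.402) = 0.6722. LR = 0.74/0.31 = 2.3871.
Prior odds = 0.6722/2.3871 = 0.2816, so P(S) = 0.2816/(1+0.2816) ≈ 0.22.

P(S) = 0.22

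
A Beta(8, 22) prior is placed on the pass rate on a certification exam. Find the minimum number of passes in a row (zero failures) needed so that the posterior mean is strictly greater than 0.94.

After k passes and 0 failures the posterior is Beta(8+k, 22), with mean (8+k)/(8+22+k).
Set (8+k)/(30+k) > 0.94 and solve: k > (0.94·30 − 8)/(1 − 0.94) = 336.667.
The smallest integer exceeding 336.667 is 337.

k = 337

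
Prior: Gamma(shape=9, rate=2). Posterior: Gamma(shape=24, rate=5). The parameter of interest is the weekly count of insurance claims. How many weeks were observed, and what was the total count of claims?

Gamma–Poisson conjugacy: posterior shape = α + Σxᵢ, posterior rate = β + n.
Matching: Σxᵢ = 24 − 9 = 15 and n = 5 − 2 = 3.

n = 3 weeks with total 15 claims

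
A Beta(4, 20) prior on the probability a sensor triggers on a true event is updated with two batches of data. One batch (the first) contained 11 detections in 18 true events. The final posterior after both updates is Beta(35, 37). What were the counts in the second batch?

Sequential conjugate updates are equivalent to a single update on the pooled data, so total successes = posterior α − prior α and total failures = posterior β − prior β.
Total across both batches: 35−4=31 detections, 37−20=17 misses.
Subtract the first batch: 31−11=20 detections and 17−7=10 misses.

20 detections and 10 misses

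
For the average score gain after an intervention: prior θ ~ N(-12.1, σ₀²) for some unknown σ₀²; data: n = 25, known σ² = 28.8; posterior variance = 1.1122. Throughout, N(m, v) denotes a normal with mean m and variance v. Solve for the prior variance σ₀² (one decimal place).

σ₀² = 32.2

For the Normal–Normal model with known σ², precisions add: τ_n = τ₀ + n/σ².
So 1/σ₀² = 1/1.1122 − 25/28.8 = 0.899119 − 0.868056 = 0.031063.
Hence σ₀² = 1/0.031063 ≈ 32.2.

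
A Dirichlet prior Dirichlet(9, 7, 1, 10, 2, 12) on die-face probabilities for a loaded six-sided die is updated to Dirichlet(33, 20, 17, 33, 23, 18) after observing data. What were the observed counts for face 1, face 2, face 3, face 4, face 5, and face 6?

For a Dirichlet(α) prior with multinomial counts c, the posterior is Dirichlet(α + c) componentwise.
Counts are posterior − prior componentwise: 33−9=24, 20−7=13, 17−1=16, 33−10=23, 23−2=21, 18−12=6.

counts (24, 13, 16, 23, 21, 6)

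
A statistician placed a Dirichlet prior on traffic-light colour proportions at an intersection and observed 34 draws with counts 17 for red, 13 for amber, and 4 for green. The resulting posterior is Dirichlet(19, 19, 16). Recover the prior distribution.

Dirichlet(2, 6, 12)

For a Dirichlet(α) prior with multinomial counts c, the posterior is Dirichlet(α + c) componentwise.
Subtract each count from the matching posterior parameter: 19−17=2, 19−13=6, 16−4=12.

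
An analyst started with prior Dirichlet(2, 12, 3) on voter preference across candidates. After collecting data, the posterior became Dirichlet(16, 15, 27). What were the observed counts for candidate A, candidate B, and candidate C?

For a Dirichlet(α) prior with multinomial counts c, the posterior is Dirichlet(α + c) componentwise.
Counts are posterior − prior componentwise: 16−2=14, 15−12=3, 27−3=24.

counts (14, 3, 24)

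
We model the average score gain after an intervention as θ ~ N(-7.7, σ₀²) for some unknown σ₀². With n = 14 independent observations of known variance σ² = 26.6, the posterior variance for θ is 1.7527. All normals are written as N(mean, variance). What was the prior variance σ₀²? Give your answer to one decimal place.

For the Normal–Normal model with known σ², precisions add: τ_n = τ₀ + n/σ².
So 1/σ₀² = 1/1.7527 − 14/26.6 = 0.570548 − 0.526316 = 0.044232.
Hence σ₀² = 1/0.044232 ≈ 22.6.

σ₀² = 22.6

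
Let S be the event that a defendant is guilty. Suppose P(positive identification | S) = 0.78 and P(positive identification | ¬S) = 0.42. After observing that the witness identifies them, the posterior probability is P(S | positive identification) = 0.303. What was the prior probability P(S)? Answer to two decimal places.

P(S) = 0.19

Bayes' rule in odds form gives O(S|E) = O(S)·[P(E|S)/P(E|¬S)], hence O(S) = O(S|E)/LR.
Posterior odds = 0.303/(1−0.303) = 0.4347. LR = 0.78/0.42 = 1.8571.
Prior odds = 0.4347/1.8571 = 0.2341, so P(S) = 0.2341/(1+0.2341) ≈ 0.19.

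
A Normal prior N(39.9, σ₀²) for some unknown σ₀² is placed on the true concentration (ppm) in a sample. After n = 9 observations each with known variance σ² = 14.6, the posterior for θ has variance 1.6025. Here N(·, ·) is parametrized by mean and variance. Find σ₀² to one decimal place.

σ₀² = 131.8

For the Normal–Normal model with known σ², precisions add: τ_n = τ₀ + n/σ².
So 1/σ₀² = 1/1.6025 − 9/14.6 = 0.624025 − 0.616438 = 0.007587.
Hence σ₀² = 1/0.007587 ≈ 131.8.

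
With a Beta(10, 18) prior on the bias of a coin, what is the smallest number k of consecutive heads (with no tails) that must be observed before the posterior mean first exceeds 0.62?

k = 20

After k heads and 0 tails the posterior is Beta(10+k, 18), with mean (10+k)/(10+18+k).
Set (10+k)/(28+k) > 0.62 and solve: k > (0.62·28 − 10)/(1 − 0.62) = 19.368.
The smallest integer exceeding 19.368 is 20.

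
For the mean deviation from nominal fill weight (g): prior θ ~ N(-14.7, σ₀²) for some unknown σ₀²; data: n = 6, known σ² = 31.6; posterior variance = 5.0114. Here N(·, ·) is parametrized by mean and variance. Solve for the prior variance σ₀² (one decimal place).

Posterior precision equals prior precision plus data precision: 1/σ_n² = 1/σ₀² + n/σ².
So 1/σ₀² = 1/5.0114 − 6/31.6 = 0.199545 − 0.189873 = 0.009672.
Hence σ₀² = 1/0.009672 ≈ 103.4.

σ₀² = 103.4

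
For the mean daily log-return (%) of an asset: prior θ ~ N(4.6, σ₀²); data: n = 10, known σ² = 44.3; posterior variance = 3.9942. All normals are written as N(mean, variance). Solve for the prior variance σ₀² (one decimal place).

σ₀² = 40.6

For the Normal–Normal model with known σ², precisions add: τ_n = τ₀ + n/σ².
So 1/σ₀² = 1/3.9942 − 10/44.3 = 0.250363 − 0.225734 = 0.024629.
Hence σ₀² = 1/0.024629 ≈ 40.6.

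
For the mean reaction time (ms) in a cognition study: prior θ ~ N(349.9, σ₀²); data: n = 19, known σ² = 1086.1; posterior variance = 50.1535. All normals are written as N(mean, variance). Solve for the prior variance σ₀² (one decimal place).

For the Normal–Normal model with known σ², precisions add: τ_n = τ₀ + n/σ².
So 1/σ₀² = 1/50.1535 − 19/1086.1 = 0.019939 − 0.017494 = 0.002445.
Hence σ₀² = 1/0.002445 ≈ 409.0.

σ₀² = 409.0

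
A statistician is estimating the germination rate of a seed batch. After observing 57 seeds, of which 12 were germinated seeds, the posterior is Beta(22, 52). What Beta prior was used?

Beta(10, 7)

Under Beta–binomial conjugacy the posterior parameters are (α+s, β+f).
Subtract the data counts: 22−12=10, 52−45=7.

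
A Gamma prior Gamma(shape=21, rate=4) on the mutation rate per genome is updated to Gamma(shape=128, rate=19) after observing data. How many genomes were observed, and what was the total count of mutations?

A Gamma(α, β) prior (rate parametrization) on a Poisson rate with n observations summing to S gives posterior Gamma(α+S, β+n).
Matching: Σxᵢ = 128 − 21 = 107 and n = 19 − 4 = 15.

n = 15 genomes with total 107 mutations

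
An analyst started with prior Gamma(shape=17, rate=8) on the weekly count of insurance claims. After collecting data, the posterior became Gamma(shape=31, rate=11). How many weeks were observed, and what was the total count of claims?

A Gamma(α, β) prior (rate parametrization) on a Poisson rate with n observations summing to S gives posterior Gamma(α+S, β+n).
Matching: Σxᵢ = 31 − 17 = 14 and n = 11 − 8 = 3.

n = 3 weeks with total 14 claims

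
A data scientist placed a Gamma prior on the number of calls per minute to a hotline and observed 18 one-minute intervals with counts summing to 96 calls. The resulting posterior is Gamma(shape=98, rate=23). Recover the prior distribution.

Gamma(shape=2, rate=5)

Gamma–Poisson conjugacy: posterior shape = α + Σxᵢ, posterior rate = β + n.
So α = 98 − 96 = 2 and β = 23 − 18 = 5.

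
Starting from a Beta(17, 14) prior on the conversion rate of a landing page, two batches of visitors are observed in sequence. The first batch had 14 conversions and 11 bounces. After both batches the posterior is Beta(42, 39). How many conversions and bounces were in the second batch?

Sequential conjugate updates are equivalent to a single update on the pooled data, so total successes = posterior α − prior α and total failures = posterior β − prior β.
Total across both batches: 42−17=25 conversions, 39−14=25 bounces.
Subtract the first batch: 25−14=11 conversions and 25−11=14 bounces.

11 conversions and 14 bounces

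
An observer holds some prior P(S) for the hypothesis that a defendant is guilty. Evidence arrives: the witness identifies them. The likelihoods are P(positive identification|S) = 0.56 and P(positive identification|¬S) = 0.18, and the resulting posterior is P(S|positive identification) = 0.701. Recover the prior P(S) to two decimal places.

P(S) = 0.43

In odds form, posterior odds = prior odds × likelihood ratio, so prior odds = posterior odds ÷ LR.
Posterior odds = 0.701/(1−0.701) = 2.3445. LR = 0.56/0.18 = 3.1111.
Prior odds = 2.3445/3.1111 = 0.7536, so P(S) = 0.7536/(1+0.7536) ≈ 0.43.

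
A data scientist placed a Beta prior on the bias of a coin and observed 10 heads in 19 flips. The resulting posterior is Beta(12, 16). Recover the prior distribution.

Beta(2, 7)

Under Beta–binomial conjugacy the posterior parameters are (a+s, b+f).
So a = 12 − 10 = 2 and b = 16 − 9 = 7.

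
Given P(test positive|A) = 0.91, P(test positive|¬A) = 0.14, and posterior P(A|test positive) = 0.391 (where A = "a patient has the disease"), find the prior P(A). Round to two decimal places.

P(A) = 0.09

Bayes' rule in odds form gives O(A|E) = O(A)·[P(E|A)/P(E|¬A)], hence O(A) = O(A|E)/LR.
Posterior odds = 0.391/(1−0.391) = 0.6420. LR = 0.91/0.14 = 6.5000.
Prior odds = 0.6420/6.5000 = 0.0988, so P(A) = 0.0988/(1+0.0988) ≈ 0.09.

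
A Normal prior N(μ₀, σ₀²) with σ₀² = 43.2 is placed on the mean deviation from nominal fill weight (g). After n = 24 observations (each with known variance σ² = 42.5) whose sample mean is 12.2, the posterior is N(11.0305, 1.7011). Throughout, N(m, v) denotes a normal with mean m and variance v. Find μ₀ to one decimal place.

μ₀ = -17.5

With known observation variance, the Normal–Normal posterior has precision τ_n = τ₀ + n/σ² and mean μ_n = (τ₀μ₀ + (n/σ²)x̄)/τ_n.
Here τ₀ = 1/43.2 = 0.023148 and τ_data = 24/42.5 = 0.564706, so τ_n = 0.587854.
Rearranging for μ₀: μ₀ = (μ_n·τ_n − τ_data·x̄)/τ₀ = (11.0305·0.587854 − 0.564706·12.2) / 0.023148 = -0.405090/0.023148 ≈ -17.5.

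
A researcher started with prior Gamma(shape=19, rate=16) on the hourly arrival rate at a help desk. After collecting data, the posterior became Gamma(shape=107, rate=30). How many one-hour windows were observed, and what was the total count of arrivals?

n = 14 one-hour windows with total 88 arrivals

A Gamma(α, β) prior (rate parametrization) on a Poisson rate with n observations summing to S gives posterior Gamma(α+S, β+n).
Matching: Σxᵢ = 107 − 19 = 88 and n = 30 − 16 = 14.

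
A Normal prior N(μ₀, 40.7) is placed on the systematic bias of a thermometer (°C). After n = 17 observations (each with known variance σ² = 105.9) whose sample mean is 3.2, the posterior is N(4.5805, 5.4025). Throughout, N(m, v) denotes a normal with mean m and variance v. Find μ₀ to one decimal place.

μ₀ = 13.6

The posterior mean is a precision-weighted average: μ_n = (τ₀μ₀ + τ_data·x̄)/(τ₀+τ_data), with τ₀=1/σ₀² and τ_data=n/σ².
Here τ₀ = 1/40.7 = 0.024570 and τ_data = 17/105.9 = 0.160529, so τ_n = 0.185099.
Rearranging for μ₀: μ₀ = (μ_n·τ_n − τ_data·x̄)/τ₀ = (4.5805·0.185099 − 0.160529·3.2) / 0.024570 = 0.334153/0.024570 ≈ 13.6.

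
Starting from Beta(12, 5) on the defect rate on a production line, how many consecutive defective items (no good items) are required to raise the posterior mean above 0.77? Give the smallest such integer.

After k defective items and 0 good items the posterior is Beta(12+k, 5), with mean (12+k)/(12+5+k).
Set (12+k)/(17+k) > 0.77 and solve: k > (0.77·17 − 12)/(1 − 0.77) = 4.739.
The smallest integer exceeding 4.739 is 5.

k = 5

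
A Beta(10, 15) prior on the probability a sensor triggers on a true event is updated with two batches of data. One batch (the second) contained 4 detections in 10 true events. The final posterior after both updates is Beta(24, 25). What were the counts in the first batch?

Sequential conjugate updates are equivalent to a single update on the pooled data, so total successes = posterior α − prior α and total failures = posterior β − prior β.
Total across both batches: 24−10=14 detections, 25−15=10 misses.
Subtract the second batch: 14−4=10 detections and 10−6=4 misses.

10 detections and 4 misses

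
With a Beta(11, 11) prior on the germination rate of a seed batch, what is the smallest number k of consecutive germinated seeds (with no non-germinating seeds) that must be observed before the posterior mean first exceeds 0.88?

After k germinated seeds and 0 non-germinating seeds the posterior is Beta(11+k, 11), with mean (11+k)/(11+11+k).
Set (11+k)/(22+k) > 0.88 and solve: k > (0.88·22 − 11)/(1 − 0.88) = 69.667.
The smallest integer exceeding 69.667 is 70.

k = 70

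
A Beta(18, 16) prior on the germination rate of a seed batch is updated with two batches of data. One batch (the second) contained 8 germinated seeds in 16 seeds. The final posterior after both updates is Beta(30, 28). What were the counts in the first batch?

Sequential conjugate updates are equivalent to a single update on the pooled data, so total successes = posterior α − prior α and total failures = posterior β − prior β.
Total across both batches: 30−18=12 germinated seeds, 28−16=12 non-germinating seeds.
Subtract the second batch: 12−8=4 germinated seeds and 12−8=4 non-germinating seeds.

4 germinated seeds and 4 non-germinating seeds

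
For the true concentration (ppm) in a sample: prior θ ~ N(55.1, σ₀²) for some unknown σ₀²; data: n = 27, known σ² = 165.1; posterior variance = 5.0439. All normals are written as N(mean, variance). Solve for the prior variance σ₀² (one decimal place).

For the Normal–Normal model with known σ², precisions add: τ_n = τ₀ + n/σ².
So 1/σ₀² = 1/5.0439 − 27/165.1 = 0.198259 − 0.163537 = 0.034722.
Hence σ₀² = 1/0.034722 ≈ 28.8.

σ₀² = 28.8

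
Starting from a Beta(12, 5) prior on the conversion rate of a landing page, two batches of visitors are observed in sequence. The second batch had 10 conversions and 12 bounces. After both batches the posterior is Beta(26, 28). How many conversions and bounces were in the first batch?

4 conversions and 11 bounces

Sequential conjugate updates are equivalent to a single update on the pooled data, so total successes = posterior α − prior α and total failures = posterior β − prior β.
Total across both batches: 26−12=14 conversions, 28−5=23 bounces.
Subtract the second batch: 14−10=4 conversions and 23−12=11 bounces.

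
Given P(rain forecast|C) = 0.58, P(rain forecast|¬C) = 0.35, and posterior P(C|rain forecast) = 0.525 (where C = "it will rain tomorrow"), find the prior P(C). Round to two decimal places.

P(C) = 0.40

Bayes' rule in odds form gives O(C|E) = O(C)·[P(E|C)/P(E|¬C)], hence O(C) = O(C|E)/LR.
Posterior odds = 0.525/(1−0.525) = 1.1053. LR = 0.58/0.35 = 1.6571.
Prior odds = 1.1053/1.6571 = 0.6670, so P(C) = 0.6670/(1+0.6670) ≈ 0.40.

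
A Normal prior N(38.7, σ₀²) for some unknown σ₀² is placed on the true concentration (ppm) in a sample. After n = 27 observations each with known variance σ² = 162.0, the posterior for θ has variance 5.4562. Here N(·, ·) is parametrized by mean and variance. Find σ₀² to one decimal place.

For the Normal–Normal model with known σ², precisions add: τ_n = τ₀ + n/σ².
So 1/σ₀² = 1/5.4562 − 27/162.0 = 0.183278 − 0.166667 = 0.016611.
Hence σ₀² = 1/0.016611 ≈ 60.2.

σ₀² = 60.2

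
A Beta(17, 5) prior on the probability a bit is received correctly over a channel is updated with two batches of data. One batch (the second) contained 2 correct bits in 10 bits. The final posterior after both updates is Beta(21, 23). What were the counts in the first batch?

Because Beta–binomial updating is additive in the counts, the combined data contributed (α_post−α_prior, β_post−β_prior) successes and failures.
Total across both batches: 21−17=4 correct bits, 23−5=18 errors.
Subtract the second batch: 4−2=2 correct bits and 18−8=10 errors.

2 correct bits and 10 errors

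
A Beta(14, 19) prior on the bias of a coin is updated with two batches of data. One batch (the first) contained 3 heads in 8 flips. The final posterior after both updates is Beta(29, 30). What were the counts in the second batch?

Because Beta–binomial updating is additive in the counts, the combined data contributed (α_post−α_prior, β_post−β_prior) successes and failures.
Total across both batches: 29−14=15 heads, 30−19=11 tails.
Subtract the first batch: 15−3=12 heads and 11−5=6 tails.

12 heads and 6 tails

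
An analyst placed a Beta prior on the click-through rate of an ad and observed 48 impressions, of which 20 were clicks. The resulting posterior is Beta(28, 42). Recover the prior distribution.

A Beta(α, β) prior with s successes and f failures in binomial data gives a Beta(α+s, β+f) posterior.
Subtract the data counts: 28−20=8, 42−28=14.

Beta(8, 14)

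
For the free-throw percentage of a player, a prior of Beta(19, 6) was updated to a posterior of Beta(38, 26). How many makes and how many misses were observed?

Beta is conjugate to the binomial likelihood: posterior = Beta(α+s, β+f).
So s = 38 − 19 = 19 and f = 26 − 6 = 20.

19 makes and 20 misses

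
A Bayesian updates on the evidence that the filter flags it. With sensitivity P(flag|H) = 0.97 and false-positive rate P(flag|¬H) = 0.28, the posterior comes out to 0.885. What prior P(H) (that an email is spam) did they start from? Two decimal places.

P(H) = 0.69

Bayes' rule in odds form gives O(H|E) = O(H)·[P(E|H)/P(E|¬H)], hence O(H) = O(H|E)/LR.
Posterior odds = 0.885/(1−0.885) = 7.6957. LR = 0.97/0.28 = 3.4643.
Prior odds = 7.6957/3.4643 = 2.2214, so P(H) = 2.2214/(1+2.2214) ≈ 0.69.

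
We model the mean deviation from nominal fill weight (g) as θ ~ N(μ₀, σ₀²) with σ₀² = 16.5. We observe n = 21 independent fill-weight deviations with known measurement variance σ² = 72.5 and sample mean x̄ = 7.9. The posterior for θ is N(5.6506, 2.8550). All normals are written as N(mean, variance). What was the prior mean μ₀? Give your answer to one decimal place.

μ₀ = -5.1

The posterior mean is a precision-weighted average: μ_n = (τ₀μ₀ + τ_data·x̄)/(τ₀+τ_data), with τ₀=1/σ₀² and τ_data=n/σ².
Here τ₀ = 1/16.5 = 0.060606 and τ_data = 21/72.5 = 0.289655, so τ_n = 0.350261.
Rearranging for μ₀: μ₀ = (μ_n·τ_n − τ_data·x̄)/τ₀ = (5.6506·0.350261 − 0.289655·7.9) / 0.060606 = -0.309090/0.060606 ≈ -5.1.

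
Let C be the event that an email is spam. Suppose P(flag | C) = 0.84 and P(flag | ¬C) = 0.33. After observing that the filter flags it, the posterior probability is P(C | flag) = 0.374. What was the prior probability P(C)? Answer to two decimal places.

P(C) = 0.19

Bayes' rule in odds form gives O(C|E) = O(C)·[P(E|C)/P(E|¬C)], hence O(C) = O(C|E)/LR.
Posterior odds = 0.374/(1−0.374) = 0.5974. LR = 0.84/0.33 = 2.5455.
Prior odds = 0.5974/2.5455 = 0.2347, so P(C) = 0.2347/(1+0.2347) ≈ 0.19.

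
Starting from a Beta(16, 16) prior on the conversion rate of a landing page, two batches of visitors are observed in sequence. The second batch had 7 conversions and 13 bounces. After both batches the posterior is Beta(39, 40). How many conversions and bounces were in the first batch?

Because Beta–binomial updating is additive in the counts, the combined data contributed (α_post−α_prior, β_post−β_prior) successes and failures.
Total across both batches: 39−16=23 conversions, 40−16=24 bounces.
Subtract the second batch: 23−7=16 conversions and 24−13=11 bounces.

16 conversions and 11 bounces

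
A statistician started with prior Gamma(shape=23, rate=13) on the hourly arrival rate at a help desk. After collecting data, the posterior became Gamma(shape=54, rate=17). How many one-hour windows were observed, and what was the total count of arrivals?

n = 4 one-hour windows with total 31 arrivals

A Gamma(α, β) prior (rate parametrization) on a Poisson rate with n observations summing to S gives posterior Gamma(α+S, β+n).
Matching: Σxᵢ = 54 − 23 = 31 and n = 17 − 13 = 4.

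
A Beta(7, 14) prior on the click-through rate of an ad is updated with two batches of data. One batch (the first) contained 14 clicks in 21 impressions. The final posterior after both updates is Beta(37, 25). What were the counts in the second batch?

Because Beta–binomial updating is additive in the counts, the combined data contributed (α_post−α_prior, β_post−β_prior) successes and failures.
Total across both batches: 37−7=30 clicks, 25−14=11 non-clicks.
Subtract the first batch: 30−14=16 clicks and 11−7=4 non-clicks.

16 clicks and 4 non-clicks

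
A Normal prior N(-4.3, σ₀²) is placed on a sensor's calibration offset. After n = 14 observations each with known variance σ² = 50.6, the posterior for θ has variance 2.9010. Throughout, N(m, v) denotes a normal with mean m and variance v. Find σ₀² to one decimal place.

Posterior precision equals prior precision plus data precision: 1/σ_n² = 1/σ₀² + n/σ².
So 1/σ₀² = 1/2.9010 − 14/50.6 = 0.344709 − 0.276680 = 0.068029.
Hence σ₀² = 1/0.068029 ≈ 14.7.

σ₀² = 14.7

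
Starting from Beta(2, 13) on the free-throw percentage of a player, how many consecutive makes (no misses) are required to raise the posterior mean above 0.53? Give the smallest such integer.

After k makes and 0 misses the posterior is Beta(2+k, 13), with mean (2+k)/(2+13+k).
Set (2+k)/(15+k) > 0.53 and solve: k > (0.53·15 − 2)/(1 − 0.53) = 12.660.
The smallest integer exceeding 12.660 is 13, and checking k=13: (15)/(28) = 0.5357 > 0.53.

k = 13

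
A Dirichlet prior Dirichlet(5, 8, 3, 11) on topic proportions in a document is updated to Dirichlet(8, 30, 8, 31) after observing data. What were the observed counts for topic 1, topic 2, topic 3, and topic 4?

counts (3, 22, 5, 20)

For a Dirichlet(α) prior with multinomial counts c, the posterior is Dirichlet(α + c) componentwise.
Counts are posterior − prior componentwise: 8−5=3, 30−8=22, 8−3=5, 31−11=20.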